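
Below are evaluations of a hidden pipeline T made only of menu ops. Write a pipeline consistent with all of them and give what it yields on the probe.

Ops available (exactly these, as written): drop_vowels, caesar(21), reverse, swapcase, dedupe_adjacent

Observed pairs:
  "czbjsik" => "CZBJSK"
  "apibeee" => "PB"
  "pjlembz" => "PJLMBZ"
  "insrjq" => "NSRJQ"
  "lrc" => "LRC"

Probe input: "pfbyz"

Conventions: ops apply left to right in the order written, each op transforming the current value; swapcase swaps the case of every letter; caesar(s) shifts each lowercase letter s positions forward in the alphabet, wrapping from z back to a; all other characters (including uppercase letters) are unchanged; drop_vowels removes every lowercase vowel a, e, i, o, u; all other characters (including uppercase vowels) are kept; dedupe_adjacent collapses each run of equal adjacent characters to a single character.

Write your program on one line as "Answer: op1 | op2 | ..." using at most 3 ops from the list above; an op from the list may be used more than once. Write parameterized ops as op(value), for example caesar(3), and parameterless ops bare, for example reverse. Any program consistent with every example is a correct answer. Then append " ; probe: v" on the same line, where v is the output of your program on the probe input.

drop_vowels | swapcase ; probe: "PFBYZ"

Check, running the answer program on each example:
  "czbjsik" -> "czbjsk" -> "CZBJSK"
  "apibeee" -> "pb" -> "PB"
  "pjlembz" -> "pjlmbz" -> "PJLMBZ"
  "insrjq" -> "nsrjq" -> "NSRJQ"
  "lrc" -> "lrc" -> "LRC"
  probe: "pfbyz" -> "pfbyz" -> "PFBYZ"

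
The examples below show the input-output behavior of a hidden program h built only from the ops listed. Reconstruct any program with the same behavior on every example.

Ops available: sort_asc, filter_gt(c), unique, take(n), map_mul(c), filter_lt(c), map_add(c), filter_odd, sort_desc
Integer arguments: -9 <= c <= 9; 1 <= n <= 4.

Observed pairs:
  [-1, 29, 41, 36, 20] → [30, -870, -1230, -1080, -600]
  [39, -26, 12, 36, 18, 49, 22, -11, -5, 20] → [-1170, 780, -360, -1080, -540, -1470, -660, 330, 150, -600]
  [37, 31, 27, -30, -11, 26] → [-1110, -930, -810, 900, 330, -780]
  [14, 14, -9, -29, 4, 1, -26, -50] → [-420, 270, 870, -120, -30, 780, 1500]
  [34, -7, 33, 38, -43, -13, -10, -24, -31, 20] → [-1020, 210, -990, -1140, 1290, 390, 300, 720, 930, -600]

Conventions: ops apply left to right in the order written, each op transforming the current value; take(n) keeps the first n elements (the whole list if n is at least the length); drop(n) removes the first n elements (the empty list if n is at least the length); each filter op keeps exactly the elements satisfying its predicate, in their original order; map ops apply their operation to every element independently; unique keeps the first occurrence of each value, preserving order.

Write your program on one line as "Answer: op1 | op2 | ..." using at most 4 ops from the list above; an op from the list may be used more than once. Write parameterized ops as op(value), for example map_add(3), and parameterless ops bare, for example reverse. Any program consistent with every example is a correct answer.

map_mul(5) | unique | map_mul(-6)

Check, running the answer program on each example:
  [-1, 29, 41, 36, 20] -> [-5, 145, 205, 180, 100] -> [-5, 145, 205, 180, 100] -> [30, -870, -1230, -1080, -600]
  [39, -26, 12, 36, 18, 49, 22, -11, -5, 20] -> [195, -130, 60, 180, 90, 245, 110, -55, -25, 100] -> [195, -130, 60, 180, 90, 245, 110, -55, -25, 100] -> [-1170, 780, -360, -1080, -540, -1470, -660, 330, 150, -600]
  [37, 31, 27, -30, -11, 26] -> [185, 155, 135, -150, -55, 130] -> [185, 155, 135, -150, -55, 130] -> [-1110, -930, -810, 900, 330, -780]
  [14, 14, -9, -29, 4, 1, -26, -50] -> [70, 70, -45, -145, 20, 5, -130, -250] -> [70, -45, -145, 20, 5, -130, -250] -> [-420, 270, 870, -120, -30, 780, 1500]
  [34, -7, 33, 38, -43, -13, -10, -24, -31, 20] -> [170, -35, 165, 190, -215, -65, -50, -120, -155, 100] -> [170, -35, 165, 190, -215, -65, -50, -120, -155, 100] -> [-1020, 210, -990, -1140, 1290, 390, 300, 720, 930, -600]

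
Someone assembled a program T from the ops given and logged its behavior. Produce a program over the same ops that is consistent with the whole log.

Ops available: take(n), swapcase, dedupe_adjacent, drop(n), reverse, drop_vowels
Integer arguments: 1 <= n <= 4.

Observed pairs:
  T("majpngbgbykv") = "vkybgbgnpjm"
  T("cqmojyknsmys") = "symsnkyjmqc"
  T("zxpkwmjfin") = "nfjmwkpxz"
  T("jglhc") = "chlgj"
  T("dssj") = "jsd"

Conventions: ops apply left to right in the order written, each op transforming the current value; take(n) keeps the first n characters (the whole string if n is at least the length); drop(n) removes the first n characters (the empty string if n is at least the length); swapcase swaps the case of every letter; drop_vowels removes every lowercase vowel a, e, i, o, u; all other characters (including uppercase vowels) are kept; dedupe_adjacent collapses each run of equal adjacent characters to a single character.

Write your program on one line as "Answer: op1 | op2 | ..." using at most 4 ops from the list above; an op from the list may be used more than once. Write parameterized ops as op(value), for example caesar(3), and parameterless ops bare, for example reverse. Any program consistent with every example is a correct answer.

reverse | drop_vowels | dedupe_adjacent

Check, running the answer program on each example:
  "majpngbgbykv" -> "vkybgbgnpjam" -> "vkybgbgnpjm" -> "vkybgbgnpjm"
  "cqmojyknsmys" -> "symsnkyjomqc" -> "symsnkyjmqc" -> "symsnkyjmqc"
  "zxpkwmjfin" -> "nifjmwkpxz" -> "nfjmwkpxz" -> "nfjmwkpxz"
  "jglhc" -> "chlgj" -> "chlgj" -> "chlgj"
  "dssj" -> "jssd" -> "jssd" -> "jsd"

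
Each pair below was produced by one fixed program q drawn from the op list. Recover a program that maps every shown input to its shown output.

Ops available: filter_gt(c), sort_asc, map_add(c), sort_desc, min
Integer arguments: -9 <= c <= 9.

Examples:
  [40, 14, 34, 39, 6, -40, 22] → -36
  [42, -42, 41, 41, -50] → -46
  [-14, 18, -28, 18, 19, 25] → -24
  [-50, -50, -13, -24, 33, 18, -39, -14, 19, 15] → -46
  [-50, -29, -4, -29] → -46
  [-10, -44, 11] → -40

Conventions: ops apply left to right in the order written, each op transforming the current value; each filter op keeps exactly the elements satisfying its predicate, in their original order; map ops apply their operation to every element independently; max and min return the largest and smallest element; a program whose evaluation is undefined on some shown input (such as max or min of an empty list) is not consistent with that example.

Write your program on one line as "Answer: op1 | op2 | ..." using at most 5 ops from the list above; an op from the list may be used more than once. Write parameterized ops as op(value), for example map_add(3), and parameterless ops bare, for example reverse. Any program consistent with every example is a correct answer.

map_add(-4) | map_add(2) | map_add(6) | min

Check, running the answer program on each example:
  [40, 14, 34, 39, 6, -40, 22] -> [36, 10, 30, 35, 2, -44, 18] -> [38, 12, 32, 37, 4, -42, 20] -> [44, 18, 38, 43, 10, -36, 26] -> -36
  [42, -42, 41, 41, -50] -> [38, -46, 37, 37, -54] -> [40, -44, 39, 39, -52] -> [46, -38, 45, 45, -46] -> -46
  [-14, 18, -28, 18, 19, 25] -> [-18, 14, -32, 14, 15, 21] -> [-16, 16, -30, 16, 17, 23] -> [-10, 22, -24, 22, 23, 29] -> -24
  [-50, -50, -13, -24, 33, 18, -39, -14, 19, 15] -> [-54, -54, -17, -28, 29, 14, -43, -18, 15, 11] -> [-52, -52, -15, -26, 31, 16, -41, -16, 17, 13] -> [-46, -46, -9, -20, 37, 22, -35, -10, 23, 19] -> -46
  [-50, -29, -4, -29] -> [-54, -33, -8, -33] -> [-52, -31, -6, -31] -> [-46, -25, 0, -25] -> -46
  [-10, -44, 11] -> [-14, -48, 7] -> [-12, -46, 9] -> [-6, -40, 15] -> -40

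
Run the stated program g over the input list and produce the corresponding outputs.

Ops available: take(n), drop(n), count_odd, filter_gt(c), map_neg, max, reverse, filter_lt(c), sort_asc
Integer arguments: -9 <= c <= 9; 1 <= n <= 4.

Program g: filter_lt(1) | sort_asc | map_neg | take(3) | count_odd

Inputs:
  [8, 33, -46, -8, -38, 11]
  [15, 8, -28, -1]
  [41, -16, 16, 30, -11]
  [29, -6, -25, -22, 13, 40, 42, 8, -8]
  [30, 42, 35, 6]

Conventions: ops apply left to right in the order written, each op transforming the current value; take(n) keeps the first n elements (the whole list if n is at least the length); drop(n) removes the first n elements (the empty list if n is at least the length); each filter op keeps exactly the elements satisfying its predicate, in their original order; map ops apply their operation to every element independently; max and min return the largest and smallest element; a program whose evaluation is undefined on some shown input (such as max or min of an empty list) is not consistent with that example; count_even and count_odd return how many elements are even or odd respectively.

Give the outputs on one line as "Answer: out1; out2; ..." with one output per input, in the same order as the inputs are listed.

0; 1; 1; 1; 0

Execution, op by op:
  [8, 33, -46, -8, -38, 11] -> [-46, -8, -38] -> [-46, -38, -8] -> [46, 38, 8] -> [46, 38, 8] -> 0
  [15, 8, -28, -1] -> [-28, -1] -> [-28, -1] -> [28, 1] -> [28, 1] -> 1
  [41, -16, 16, 30, -11] -> [-16, -11] -> [-16, -11] -> [16, 11] -> [16, 11] -> 1
  [29, -6, -25, -22, 13, 40, 42, 8, -8] -> [-6, -25, -22, -8] -> [-25, -22, -8, -6] -> [25, 22, 8, 6] -> [25, 22, 8] -> 1
  [30, 42, 35, 6] -> [] -> [] -> [] -> [] -> 0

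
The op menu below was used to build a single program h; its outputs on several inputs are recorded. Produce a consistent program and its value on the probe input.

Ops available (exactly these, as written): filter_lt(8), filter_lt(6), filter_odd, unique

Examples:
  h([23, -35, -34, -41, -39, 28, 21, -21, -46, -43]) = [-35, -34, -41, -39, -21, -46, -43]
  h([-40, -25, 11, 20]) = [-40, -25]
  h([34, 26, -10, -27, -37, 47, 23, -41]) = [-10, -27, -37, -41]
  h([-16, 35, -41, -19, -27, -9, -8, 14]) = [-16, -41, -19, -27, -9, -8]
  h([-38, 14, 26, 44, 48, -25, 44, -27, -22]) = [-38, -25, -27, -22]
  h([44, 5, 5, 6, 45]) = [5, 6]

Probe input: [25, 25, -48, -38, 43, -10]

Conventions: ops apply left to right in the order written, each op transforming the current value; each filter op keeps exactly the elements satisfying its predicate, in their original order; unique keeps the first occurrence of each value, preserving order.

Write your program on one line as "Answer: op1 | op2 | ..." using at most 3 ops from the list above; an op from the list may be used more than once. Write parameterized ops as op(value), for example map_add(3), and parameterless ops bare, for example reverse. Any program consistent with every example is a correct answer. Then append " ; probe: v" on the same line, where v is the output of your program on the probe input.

filter_lt(8) | unique ; probe: [-48, -38, -10]

Check, running the answer program on each example:
  [23, -35, -34, -41, -39, 28, 21, -21, -46, -43] -> [-35, -34, -41, -39, -21, -46, -43] -> [-35, -34, -41, -39, -21, -46, -43]
  [-40, -25, 11, 20] -> [-40, -25] -> [-40, -25]
  [34, 26, -10, -27, -37, 47, 23, -41] -> [-10, -27, -37, -41] -> [-10, -27, -37, -41]
  [-16, 35, -41, -19, -27, -9, -8, 14] -> [-16, -41, -19, -27, -9, -8] -> [-16, -41, -19, -27, -9, -8]
  [-38, 14, 26, 44, 48, -25, 44, -27, -22] -> [-38, -25, -27, -22] -> [-38, -25, -27, -22]
  [44, 5, 5, 6, 45] -> [5, 5, 6] -> [5, 6]
  probe: [25, 25, -48, -38, 43, -10] -> [-48, -38, -10] -> [-48, -38, -10]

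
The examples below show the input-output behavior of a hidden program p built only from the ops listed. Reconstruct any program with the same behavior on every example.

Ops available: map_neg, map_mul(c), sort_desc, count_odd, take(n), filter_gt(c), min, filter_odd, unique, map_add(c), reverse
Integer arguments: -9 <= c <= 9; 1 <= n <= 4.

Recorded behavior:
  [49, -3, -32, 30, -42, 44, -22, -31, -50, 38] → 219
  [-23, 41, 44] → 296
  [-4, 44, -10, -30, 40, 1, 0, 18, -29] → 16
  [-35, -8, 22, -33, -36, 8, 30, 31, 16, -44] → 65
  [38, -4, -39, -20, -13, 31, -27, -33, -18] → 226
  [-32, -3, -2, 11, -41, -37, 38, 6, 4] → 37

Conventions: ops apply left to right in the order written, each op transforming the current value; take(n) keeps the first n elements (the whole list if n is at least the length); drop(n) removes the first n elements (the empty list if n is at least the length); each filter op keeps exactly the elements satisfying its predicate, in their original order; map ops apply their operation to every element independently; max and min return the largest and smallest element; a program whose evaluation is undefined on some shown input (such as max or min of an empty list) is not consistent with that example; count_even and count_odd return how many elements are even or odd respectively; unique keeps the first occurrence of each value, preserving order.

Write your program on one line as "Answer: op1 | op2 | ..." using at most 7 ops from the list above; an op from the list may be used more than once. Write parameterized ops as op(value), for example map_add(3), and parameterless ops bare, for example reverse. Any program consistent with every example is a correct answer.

reverse | map_mul(7) | filter_gt(3) | reverse | map_add(9) | min

Check, running the answer program on each example:
  [49, -3, -32, 30, -42, 44, -22, -31, -50, 38] -> [38, -50, -31, -22, 44, -42, 30, -32, -3, 49] -> [266, -350, -217, -154, 308, -294, 210, -224, -21, 343] -> [266, 308, 210, 343] -> [343, 210, 308, 266] -> [352, 219, 317, 275] -> 219
  [-23, 41, 44] -> [44, 41, -23] -> [308, 287, -161] -> [308, 287] -> [287, 308] -> [296, 317] -> 296
  [-4, 44, -10, -30, 40, 1, 0, 18, -29] -> [-29, 18, 0, 1, 40, -30, -10, 44, -4] -> [-203, 126, 0, 7, 280, -210, -70, 308, -28] -> [126, 7, 280, 308] -> [308, 280, 7, 126] -> [317, 289, 16, 135] -> 16
  [-35, -8, 22, -33, -36, 8, 30, 31, 16, -44] -> [-44, 16, 31, 30, 8, -36, -33, 22, -8, -35] -> [-308, 112, 217, 210, 56, -252, -231, 154, -56, -245] -> [112, 217, 210, 56, 154] -> [154, 56, 210, 217, 112] -> [163, 65, 219, 226, 121] -> 65
  [38, -4, -39, -20, -13, 31, -27, -33, -18] -> [-18, -33, -27, 31, -13, -20, -39, -4, 38] -> [-126, -231, -189, 217, -91, -140, -273, -28, 266] -> [217, 266] -> [266, 217] -> [275, 226] -> 226
  [-32, -3, -2, 11, -41, -37, 38, 6, 4] -> [4, 6, 38, -37, -41, 11, -2, -3, -32] -> [28, 42, 266, -259, -287, 77, -14, -21, -224] -> [28, 42, 266, 77] -> [77, 266, 42, 28] -> [86, 275, 51, 37] -> 37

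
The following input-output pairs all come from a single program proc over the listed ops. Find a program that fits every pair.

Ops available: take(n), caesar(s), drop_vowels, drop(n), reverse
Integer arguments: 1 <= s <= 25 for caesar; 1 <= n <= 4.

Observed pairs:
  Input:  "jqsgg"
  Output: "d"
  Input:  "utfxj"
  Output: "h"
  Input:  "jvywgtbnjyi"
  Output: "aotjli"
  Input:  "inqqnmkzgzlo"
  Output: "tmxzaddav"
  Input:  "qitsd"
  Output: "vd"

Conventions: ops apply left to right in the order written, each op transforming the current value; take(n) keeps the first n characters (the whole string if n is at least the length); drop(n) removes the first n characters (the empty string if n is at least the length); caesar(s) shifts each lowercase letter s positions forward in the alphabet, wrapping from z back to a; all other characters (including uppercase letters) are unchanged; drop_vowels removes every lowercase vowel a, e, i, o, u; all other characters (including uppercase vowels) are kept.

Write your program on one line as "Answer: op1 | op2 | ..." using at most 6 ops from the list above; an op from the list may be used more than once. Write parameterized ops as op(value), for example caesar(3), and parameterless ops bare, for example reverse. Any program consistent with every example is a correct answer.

reverse | caesar(11) | drop(3) | drop_vowels | caesar(2)

Check, running the answer program on each example:
  "jqsgg" -> "ggsqj" -> "rrdbu" -> "bu" -> "b" -> "d"
  "utfxj" -> "jxftu" -> "uiqef" -> "ef" -> "f" -> "h"
  "jvywgtbnjyi" -> "iyjnbtgwyvj" -> "tjuymerhjgu" -> "ymerhjgu" -> "ymrhjg" -> "aotjli"
  "inqqnmkzgzlo" -> "olzgzkmnqqni" -> "zwkrkvxybbyt" -> "rkvxybbyt" -> "rkvxybbyt" -> "tmxzaddav"
  "qitsd" -> "dstiq" -> "odetb" -> "tb" -> "tb" -> "vd"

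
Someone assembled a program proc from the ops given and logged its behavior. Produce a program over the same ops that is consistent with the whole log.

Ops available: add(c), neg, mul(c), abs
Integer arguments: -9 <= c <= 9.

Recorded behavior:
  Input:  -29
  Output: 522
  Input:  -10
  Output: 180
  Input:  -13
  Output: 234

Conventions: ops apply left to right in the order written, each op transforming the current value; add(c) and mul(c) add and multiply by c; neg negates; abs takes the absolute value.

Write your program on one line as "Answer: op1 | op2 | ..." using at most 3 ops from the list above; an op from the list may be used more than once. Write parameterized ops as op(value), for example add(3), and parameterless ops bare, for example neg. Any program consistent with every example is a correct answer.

mul(-9) | mul(-2) | abs

Check, running the answer program on each example:
  -29 -> 261 -> -522 -> 522
  -10 -> 90 -> -180 -> 180
  -13 -> 117 -> -234 -> 234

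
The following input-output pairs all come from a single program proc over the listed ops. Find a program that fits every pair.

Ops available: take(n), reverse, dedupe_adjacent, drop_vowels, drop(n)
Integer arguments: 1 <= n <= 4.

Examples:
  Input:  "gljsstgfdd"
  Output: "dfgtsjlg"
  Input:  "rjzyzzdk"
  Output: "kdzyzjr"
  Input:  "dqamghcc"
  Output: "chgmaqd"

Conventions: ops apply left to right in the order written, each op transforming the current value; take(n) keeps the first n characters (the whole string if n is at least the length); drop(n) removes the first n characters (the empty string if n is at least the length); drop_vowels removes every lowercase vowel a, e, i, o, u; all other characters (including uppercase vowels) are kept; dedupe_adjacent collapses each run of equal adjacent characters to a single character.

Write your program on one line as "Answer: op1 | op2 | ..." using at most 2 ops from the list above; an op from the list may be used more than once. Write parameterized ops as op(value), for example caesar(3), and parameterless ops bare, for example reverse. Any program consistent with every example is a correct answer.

dedupe_adjacent | reverse

Check, running the answer program on each example:
  "gljsstgfdd" -> "gljstgfd" -> "dfgtsjlg"
  "rjzyzzdk" -> "rjzyzdk" -> "kdzyzjr"
  "dqamghcc" -> "dqamghc" -> "chgmaqd"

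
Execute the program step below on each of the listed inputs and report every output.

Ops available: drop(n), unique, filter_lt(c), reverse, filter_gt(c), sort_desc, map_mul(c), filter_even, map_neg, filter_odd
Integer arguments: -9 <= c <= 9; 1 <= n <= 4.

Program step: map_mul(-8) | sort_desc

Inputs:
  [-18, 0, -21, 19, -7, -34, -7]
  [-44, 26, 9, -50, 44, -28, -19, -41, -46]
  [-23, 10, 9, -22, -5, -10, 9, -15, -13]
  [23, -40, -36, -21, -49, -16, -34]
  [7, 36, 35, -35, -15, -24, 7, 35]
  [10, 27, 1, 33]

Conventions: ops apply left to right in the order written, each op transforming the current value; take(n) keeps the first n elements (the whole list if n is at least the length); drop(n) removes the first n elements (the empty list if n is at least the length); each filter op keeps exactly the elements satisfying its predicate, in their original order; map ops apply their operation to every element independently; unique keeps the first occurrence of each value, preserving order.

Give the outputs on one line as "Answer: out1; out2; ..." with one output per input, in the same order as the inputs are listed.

[272, 168, 144, 56, 56, 0, -152]; [400, 368, 352, 328, 224, 152, -72, -208, -352]; [184, 176, 120, 104, 80, 40, -72, -72, -80]; [392, 320, 288, 272, 168, 128, -184]; [280, 192, 120, -56, -56, -280, -280, -288]; [-8, -80, -216, -264]

Execution, op by op:
  [-18, 0, -21, 19, -7, -34, -7] -> [144, 0, 168, -152, 56, 272, 56] -> [272, 168, 144, 56, 56, 0, -152]
  [-44, 26, 9, -50, 44, -28, -19, -41, -46] -> [352, -208, -72, 400, -352, 224, 152, 328, 368] -> [400, 368, 352, 328, 224, 152, -72, -208, -352]
  [-23, 10, 9, -22, -5, -10, 9, -15, -13] -> [184, -80, -72, 176, 40, 80, -72, 120, 104] -> [184, 176, 120, 104, 80, 40, -72, -72, -80]
  [23, -40, -36, -21, -49, -16, -34] -> [-184, 320, 288, 168, 392, 128, 272] -> [392, 320, 288, 272, 168, 128, -184]
  [7, 36, 35, -35, -15, -24, 7, 35] -> [-56, -288, -280, 280, 120, 192, -56, -280] -> [280, 192, 120, -56, -56, -280, -280, -288]
  [10, 27, 1, 33] -> [-80, -216, -8, -264] -> [-8, -80, -216, -264]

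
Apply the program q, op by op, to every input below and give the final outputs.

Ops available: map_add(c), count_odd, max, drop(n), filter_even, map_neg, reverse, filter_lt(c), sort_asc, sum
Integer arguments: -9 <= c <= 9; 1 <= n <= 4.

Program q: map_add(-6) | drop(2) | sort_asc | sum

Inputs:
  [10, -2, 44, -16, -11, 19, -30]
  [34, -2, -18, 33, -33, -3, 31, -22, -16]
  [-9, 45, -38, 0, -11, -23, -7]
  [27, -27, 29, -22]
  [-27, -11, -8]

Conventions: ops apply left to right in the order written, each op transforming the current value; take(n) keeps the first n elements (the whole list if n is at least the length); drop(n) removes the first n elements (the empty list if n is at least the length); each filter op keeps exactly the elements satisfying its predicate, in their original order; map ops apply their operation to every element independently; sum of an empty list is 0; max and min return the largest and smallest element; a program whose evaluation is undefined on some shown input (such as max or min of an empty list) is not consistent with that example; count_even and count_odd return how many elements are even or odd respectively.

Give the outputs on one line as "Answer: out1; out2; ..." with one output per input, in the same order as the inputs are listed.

Execution, op by op:
  [10, -2, 44, -16, -11, 19, -30] -> [4, -8, 38, -22, -17, 13, -36] -> [38, -22, -17, 13, -36] -> [-36, -22, -17, 13, 38] -> -24
  [34, -2, -18, 33, -33, -3, 31, -22, -16] -> [28, -8, -24, 27, -39, -9, 25, -28, -22] -> [-24, 27, -39, -9, 25, -28, -22] -> [-39, -28, -24, -22, -9, 25, 27] -> -70
  [-9, 45, -38, 0, -11, -23, -7] -> [-15, 39, -44, -6, -17, -29, -13] -> [-44, -6, -17, -29, -13] -> [-44, -29, -17, -13, -6] -> -109
  [27, -27, 29, -22] -> [21, -33, 23, -28] -> [23, -28] -> [-28, 23] -> -5
  [-27, -11, -8] -> [-33, -17, -14] -> [-14] -> [-14] -> -14

-24; -70; -109; -5; -14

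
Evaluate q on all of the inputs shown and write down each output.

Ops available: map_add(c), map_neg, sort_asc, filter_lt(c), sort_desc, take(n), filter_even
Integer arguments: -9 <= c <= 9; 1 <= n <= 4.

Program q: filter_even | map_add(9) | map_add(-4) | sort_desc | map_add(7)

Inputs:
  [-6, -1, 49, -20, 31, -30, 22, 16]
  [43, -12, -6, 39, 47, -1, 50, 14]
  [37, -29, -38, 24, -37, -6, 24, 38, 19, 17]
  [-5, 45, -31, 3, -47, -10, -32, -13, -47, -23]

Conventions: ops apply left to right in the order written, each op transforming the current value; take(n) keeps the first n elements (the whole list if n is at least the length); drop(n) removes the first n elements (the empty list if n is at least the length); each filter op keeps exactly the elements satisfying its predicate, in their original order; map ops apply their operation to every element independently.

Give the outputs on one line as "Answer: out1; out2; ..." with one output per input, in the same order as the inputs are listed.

[34, 28, 6, -8, -18]; [62, 26, 6, 0]; [50, 36, 36, 6, -26]; [2, -20]

Execution, op by op:
  [-6, -1, 49, -20, 31, -30, 22, 16] -> [-6, -20, -30, 22, 16] -> [3, -11, -21, 31, 25] -> [-1, -15, -25, 27, 21] -> [27, 21, -1, -15, -25] -> [34, 28, 6, -8, -18]
  [43, -12, -6, 39, 47, -1, 50, 14] -> [-12, -6, 50, 14] -> [-3, 3, 59, 23] -> [-7, -1, 55, 19] -> [55, 19, -1, -7] -> [62, 26, 6, 0]
  [37, -29, -38, 24, -37, -6, 24, 38, 19, 17] -> [-38, 24, -6, 24, 38] -> [-29, 33, 3, 33, 47] -> [-33, 29, -1, 29, 43] -> [43, 29, 29, -1, -33] -> [50, 36, 36, 6, -26]
  [-5, 45, -31, 3, -47, -10, -32, -13, -47, -23] -> [-10, -32] -> [-1, -23] -> [-5, -27] -> [-5, -27] -> [2, -20]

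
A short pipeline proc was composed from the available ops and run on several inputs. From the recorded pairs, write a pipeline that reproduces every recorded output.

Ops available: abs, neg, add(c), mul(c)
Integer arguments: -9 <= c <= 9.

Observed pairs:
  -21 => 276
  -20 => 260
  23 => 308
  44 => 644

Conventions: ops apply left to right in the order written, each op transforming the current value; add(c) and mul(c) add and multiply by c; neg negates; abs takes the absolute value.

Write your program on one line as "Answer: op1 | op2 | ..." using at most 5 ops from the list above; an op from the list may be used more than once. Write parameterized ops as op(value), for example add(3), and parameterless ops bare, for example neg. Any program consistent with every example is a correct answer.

abs | add(-5) | mul(4) | add(5) | mul(4)

Check, running the answer program on each example:
  -21 -> 21 -> 16 -> 64 -> 69 -> 276
  -20 -> 20 -> 15 -> 60 -> 65 -> 260
  23 -> 23 -> 18 -> 72 -> 77 -> 308
  44 -> 44 -> 39 -> 156 -> 161 -> 644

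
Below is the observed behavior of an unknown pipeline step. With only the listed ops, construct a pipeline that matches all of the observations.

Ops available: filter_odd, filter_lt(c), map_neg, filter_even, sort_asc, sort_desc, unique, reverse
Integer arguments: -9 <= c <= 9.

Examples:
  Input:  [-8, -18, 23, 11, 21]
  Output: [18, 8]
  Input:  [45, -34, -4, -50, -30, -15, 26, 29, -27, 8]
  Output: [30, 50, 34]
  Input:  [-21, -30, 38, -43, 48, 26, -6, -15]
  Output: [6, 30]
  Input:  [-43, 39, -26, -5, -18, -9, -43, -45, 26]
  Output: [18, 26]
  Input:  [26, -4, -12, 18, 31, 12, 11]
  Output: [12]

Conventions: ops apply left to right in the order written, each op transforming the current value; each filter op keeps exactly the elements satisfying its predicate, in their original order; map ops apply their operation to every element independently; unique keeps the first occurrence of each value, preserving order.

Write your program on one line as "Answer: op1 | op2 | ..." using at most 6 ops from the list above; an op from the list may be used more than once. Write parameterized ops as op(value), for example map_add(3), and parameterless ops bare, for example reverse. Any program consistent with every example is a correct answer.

unique | filter_lt(-4) | map_neg | filter_even | reverse

Check, running the answer program on each example:
  [-8, -18, 23, 11, 21] -> [-8, -18, 23, 11, 21] -> [-8, -18] -> [8, 18] -> [8, 18] -> [18, 8]
  [45, -34, -4, -50, -30, -15, 26, 29, -27, 8] -> [45, -34, -4, -50, -30, -15, 26, 29, -27, 8] -> [-34, -50, -30, -15, -27] -> [34, 50, 30, 15, 27] -> [34, 50, 30] -> [30, 50, 34]
  [-21, -30, 38, -43, 48, 26, -6, -15] -> [-21, -30, 38, -43, 48, 26, -6, -15] -> [-21, -30, -43, -6, -15] -> [21, 30, 43, 6, 15] -> [30, 6] -> [6, 30]
  [-43, 39, -26, -5, -18, -9, -43, -45, 26] -> [-43, 39, -26, -5, -18, -9, -45, 26] -> [-43, -26, -5, -18, -9, -45] -> [43, 26, 5, 18, 9, 45] -> [26, 18] -> [18, 26]
  [26, -4, -12, 18, 31, 12, 11] -> [26, -4, -12, 18, 31, 12, 11] -> [-12] -> [12] -> [12] -> [12]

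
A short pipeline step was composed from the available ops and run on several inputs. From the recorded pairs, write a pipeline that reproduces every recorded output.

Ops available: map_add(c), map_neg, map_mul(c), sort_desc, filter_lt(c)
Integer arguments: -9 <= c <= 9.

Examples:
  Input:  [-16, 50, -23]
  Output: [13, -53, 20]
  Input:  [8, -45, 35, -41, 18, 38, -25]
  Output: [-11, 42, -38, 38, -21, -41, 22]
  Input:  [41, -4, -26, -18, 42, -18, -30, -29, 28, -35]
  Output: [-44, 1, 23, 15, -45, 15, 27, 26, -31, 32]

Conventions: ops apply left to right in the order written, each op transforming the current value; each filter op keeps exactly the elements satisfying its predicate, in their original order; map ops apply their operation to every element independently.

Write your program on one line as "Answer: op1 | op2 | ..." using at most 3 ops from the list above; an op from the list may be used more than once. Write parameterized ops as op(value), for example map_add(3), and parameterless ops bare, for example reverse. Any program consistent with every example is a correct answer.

map_mul(-1) | map_add(-3)

Check, running the answer program on each example:
  [-16, 50, -23] -> [16, -50, 23] -> [13, -53, 20]
  [8, -45, 35, -41, 18, 38, -25] -> [-8, 45, -35, 41, -18, -38, 25] -> [-11, 42, -38, 38, -21, -41, 22]
  [41, -4, -26, -18, 42, -18, -30, -29, 28, -35] -> [-41, 4, 26, 18, -42, 18, 30, 29, -28, 35] -> [-44, 1, 23, 15, -45, 15, 27, 26, -31, 32]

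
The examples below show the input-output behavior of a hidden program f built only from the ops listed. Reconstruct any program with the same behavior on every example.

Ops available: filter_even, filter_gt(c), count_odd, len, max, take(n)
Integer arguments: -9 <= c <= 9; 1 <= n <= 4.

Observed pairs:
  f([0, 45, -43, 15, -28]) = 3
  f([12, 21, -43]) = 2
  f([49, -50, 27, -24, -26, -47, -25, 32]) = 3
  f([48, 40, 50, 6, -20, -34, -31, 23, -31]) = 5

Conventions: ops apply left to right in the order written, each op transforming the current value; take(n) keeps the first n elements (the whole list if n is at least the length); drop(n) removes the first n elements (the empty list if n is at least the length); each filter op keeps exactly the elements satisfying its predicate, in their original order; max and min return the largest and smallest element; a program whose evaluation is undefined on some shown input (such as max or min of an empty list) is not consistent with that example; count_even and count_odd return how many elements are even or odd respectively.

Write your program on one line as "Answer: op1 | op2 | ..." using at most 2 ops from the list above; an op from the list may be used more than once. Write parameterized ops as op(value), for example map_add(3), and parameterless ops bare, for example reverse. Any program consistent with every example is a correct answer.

filter_gt(-9) | len

Check, running the answer program on each example:
  [0, 45, -43, 15, -28] -> [0, 45, 15] -> 3
  [12, 21, -43] -> [12, 21] -> 2
  [49, -50, 27, -24, -26, -47, -25, 32] -> [49, 27, 32] -> 3
  [48, 40, 50, 6, -20, -34, -31, 23, -31] -> [48, 40, 50, 6, 23] -> 5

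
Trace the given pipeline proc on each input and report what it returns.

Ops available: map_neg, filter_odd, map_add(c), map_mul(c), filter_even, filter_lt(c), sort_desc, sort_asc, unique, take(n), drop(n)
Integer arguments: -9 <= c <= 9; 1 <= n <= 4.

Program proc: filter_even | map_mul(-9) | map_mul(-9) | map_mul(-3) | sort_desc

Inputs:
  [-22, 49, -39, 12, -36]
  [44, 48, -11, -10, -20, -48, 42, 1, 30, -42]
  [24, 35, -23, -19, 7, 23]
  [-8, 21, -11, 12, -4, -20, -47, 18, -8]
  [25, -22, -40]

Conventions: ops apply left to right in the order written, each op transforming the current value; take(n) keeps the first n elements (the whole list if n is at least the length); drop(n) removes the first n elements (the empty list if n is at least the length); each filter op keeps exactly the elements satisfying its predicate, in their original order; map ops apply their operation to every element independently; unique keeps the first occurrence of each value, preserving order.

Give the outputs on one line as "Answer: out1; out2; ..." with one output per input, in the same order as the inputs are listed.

[8748, 5346, -2916]; [11664, 10206, 4860, 2430, -7290, -10206, -10692, -11664]; [-5832]; [4860, 1944, 1944, 972, -2916, -4374]; [9720, 5346]

Execution, op by op:
  [-22, 49, -39, 12, -36] -> [-22, 12, -36] -> [198, -108, 324] -> [-1782, 972, -2916] -> [5346, -2916, 8748] -> [8748, 5346, -2916]
  [44, 48, -11, -10, -20, -48, 42, 1, 30, -42] -> [44, 48, -10, -20, -48, 42, 30, -42] -> [-396, -432, 90, 180, 432, -378, -270, 378] -> [3564, 3888, -810, -1620, -3888, 3402, 2430, -3402] -> [-10692, -11664, 2430, 4860, 11664, -10206, -7290, 10206] -> [11664, 10206, 4860, 2430, -7290, -10206, -10692, -11664]
  [24, 35, -23, -19, 7, 23] -> [24] -> [-216] -> [1944] -> [-5832] -> [-5832]
  [-8, 21, -11, 12, -4, -20, -47, 18, -8] -> [-8, 12, -4, -20, 18, -8] -> [72, -108, 36, 180, -162, 72] -> [-648, 972, -324, -1620, 1458, -648] -> [1944, -2916, 972, 4860, -4374, 1944] -> [4860, 1944, 1944, 972, -2916, -4374]
  [25, -22, -40] -> [-22, -40] -> [198, 360] -> [-1782, -3240] -> [5346, 9720] -> [9720, 5346]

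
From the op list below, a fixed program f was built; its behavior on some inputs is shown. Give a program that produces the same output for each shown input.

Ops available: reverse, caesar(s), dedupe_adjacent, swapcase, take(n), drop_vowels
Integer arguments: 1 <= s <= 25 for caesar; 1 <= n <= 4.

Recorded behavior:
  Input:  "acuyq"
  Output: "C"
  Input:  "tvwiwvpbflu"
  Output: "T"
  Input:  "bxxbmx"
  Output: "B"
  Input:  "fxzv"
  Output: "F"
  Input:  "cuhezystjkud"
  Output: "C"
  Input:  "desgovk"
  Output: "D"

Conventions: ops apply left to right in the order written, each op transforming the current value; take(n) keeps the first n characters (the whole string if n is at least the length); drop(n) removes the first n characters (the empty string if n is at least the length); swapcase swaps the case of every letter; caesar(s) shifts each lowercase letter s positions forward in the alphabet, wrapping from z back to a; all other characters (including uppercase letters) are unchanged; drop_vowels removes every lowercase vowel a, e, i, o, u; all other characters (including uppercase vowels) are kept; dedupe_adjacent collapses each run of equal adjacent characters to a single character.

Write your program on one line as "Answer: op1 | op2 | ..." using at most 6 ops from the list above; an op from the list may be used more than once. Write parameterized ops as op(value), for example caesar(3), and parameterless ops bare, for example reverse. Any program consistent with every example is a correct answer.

drop_vowels | reverse | swapcase | reverse | take(1)

Check, running the answer program on each example:
  "acuyq" -> "cyq" -> "qyc" -> "QYC" -> "CYQ" -> "C"
  "tvwiwvpbflu" -> "tvwwvpbfl" -> "lfbpvwwvt" -> "LFBPVWWVT" -> "TVWWVPBFL" -> "T"
  "bxxbmx" -> "bxxbmx" -> "xmbxxb" -> "XMBXXB" -> "BXXBMX" -> "B"
  "fxzv" -> "fxzv" -> "vzxf" -> "VZXF" -> "FXZV" -> "F"
  "cuhezystjkud" -> "chzystjkd" -> "dkjtsyzhc" -> "DKJTSYZHC" -> "CHZYSTJKD" -> "C"
  "desgovk" -> "dsgvk" -> "kvgsd" -> "KVGSD" -> "DSGVK" -> "D"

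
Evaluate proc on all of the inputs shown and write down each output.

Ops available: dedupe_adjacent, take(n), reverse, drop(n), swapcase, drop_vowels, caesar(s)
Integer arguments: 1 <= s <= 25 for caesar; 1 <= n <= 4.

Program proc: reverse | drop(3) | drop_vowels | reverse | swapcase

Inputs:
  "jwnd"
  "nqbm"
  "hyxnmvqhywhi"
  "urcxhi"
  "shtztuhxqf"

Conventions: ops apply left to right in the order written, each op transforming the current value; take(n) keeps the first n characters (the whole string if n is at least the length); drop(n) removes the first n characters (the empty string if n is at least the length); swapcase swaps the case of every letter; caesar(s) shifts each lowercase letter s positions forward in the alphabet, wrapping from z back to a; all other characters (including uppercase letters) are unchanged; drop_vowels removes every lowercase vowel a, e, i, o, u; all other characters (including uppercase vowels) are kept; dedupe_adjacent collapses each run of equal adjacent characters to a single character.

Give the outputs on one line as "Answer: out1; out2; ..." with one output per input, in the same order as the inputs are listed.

"J"; "N"; "HYXNMVQHY"; "RC"; "SHTZTH"

Execution, op by op:
  "jwnd" -> "dnwj" -> "j" -> "j" -> "j" -> "J"
  "nqbm" -> "mbqn" -> "n" -> "n" -> "n" -> "N"
  "hyxnmvqhywhi" -> "ihwyhqvmnxyh" -> "yhqvmnxyh" -> "yhqvmnxyh" -> "hyxnmvqhy" -> "HYXNMVQHY"
  "urcxhi" -> "ihxcru" -> "cru" -> "cr" -> "rc" -> "RC"
  "shtztuhxqf" -> "fqxhutzths" -> "hutzths" -> "htzths" -> "shtzth" -> "SHTZTH"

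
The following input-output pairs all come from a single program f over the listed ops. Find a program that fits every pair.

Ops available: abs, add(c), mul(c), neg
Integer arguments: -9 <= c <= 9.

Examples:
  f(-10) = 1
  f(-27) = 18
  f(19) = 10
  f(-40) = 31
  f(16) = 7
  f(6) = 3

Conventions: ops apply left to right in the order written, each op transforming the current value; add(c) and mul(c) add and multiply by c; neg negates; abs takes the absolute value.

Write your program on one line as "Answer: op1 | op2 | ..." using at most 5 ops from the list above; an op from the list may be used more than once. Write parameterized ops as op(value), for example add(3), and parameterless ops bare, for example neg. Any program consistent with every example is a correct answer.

abs | neg | add(9) | abs

Check, running the answer program on each example:
  -10 -> 10 -> -10 -> -1 -> 1
  -27 -> 27 -> -27 -> -18 -> 18
  19 -> 19 -> -19 -> -10 -> 10
  -40 -> 40 -> -40 -> -31 -> 31
  16 -> 16 -> -16 -> -7 -> 7
  6 -> 6 -> -6 -> 3 -> 3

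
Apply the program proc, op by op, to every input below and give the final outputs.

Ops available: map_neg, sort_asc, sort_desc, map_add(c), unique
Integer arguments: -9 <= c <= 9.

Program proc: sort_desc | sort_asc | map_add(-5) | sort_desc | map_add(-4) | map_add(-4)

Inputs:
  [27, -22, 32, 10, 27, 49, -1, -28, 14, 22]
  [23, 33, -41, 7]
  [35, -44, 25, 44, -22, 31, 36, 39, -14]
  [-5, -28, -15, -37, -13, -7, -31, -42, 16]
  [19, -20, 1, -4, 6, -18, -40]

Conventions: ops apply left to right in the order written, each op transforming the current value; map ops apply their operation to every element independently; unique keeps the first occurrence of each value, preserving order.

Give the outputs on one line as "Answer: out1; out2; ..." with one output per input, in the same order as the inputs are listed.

[36, 19, 14, 14, 9, 1, -3, -14, -35, -41]; [20, 10, -6, -54]; [31, 26, 23, 22, 18, 12, -27, -35, -57]; [3, -18, -20, -26, -28, -41, -44, -50, -55]; [6, -7, -12, -17, -31, -33, -53]

Execution, op by op:
  [27, -22, 32, 10, 27, 49, -1, -28, 14, 22] -> [49, 32, 27, 27, 22, 14, 10, -1, -22, -28] -> [-28, -22, -1, 10, 14, 22, 27, 27, 32, 49] -> [-33, -27, -6, 5, 9, 17, 22, 22, 27, 44] -> [44, 27, 22, 22, 17, 9, 5, -6, -27, -33] -> [40, 23, 18, 18, 13, 5, 1, -10, -31, -37] -> [36, 19, 14, 14, 9, 1, -3, -14, -35, -41]
  [23, 33, -41, 7] -> [33, 23, 7, -41] -> [-41, 7, 23, 33] -> [-46, 2, 18, 28] -> [28, 18, 2, -46] -> [24, 14, -2, -50] -> [20, 10, -6, -54]
  [35, -44, 25, 44, -22, 31, 36, 39, -14] -> [44, 39, 36, 35, 31, 25, -14, -22, -44] -> [-44, -22, -14, 25, 31, 35, 36, 39, 44] -> [-49, -27, -19, 20, 26, 30, 31, 34, 39] -> [39, 34, 31, 30, 26, 20, -19, -27, -49] -> [35, 30, 27, 26, 22, 16, -23, -31, -53] -> [31, 26, 23, 22, 18, 12, -27, -35, -57]
  [-5, -28, -15, -37, -13, -7, -31, -42, 16] -> [16, -5, -7, -13, -15, -28, -31, -37, -42] -> [-42, -37, -31, -28, -15, -13, -7, -5, 16] -> [-47, -42, -36, -33, -20, -18, -12, -10, 11] -> [11, -10, -12, -18, -20, -33, -36, -42, -47] -> [7, -14, -16, -22, -24, -37, -40, -46, -51] -> [3, -18, -20, -26, -28, -41, -44, -50, -55]
  [19, -20, 1, -4, 6, -18, -40] -> [19, 6, 1, -4, -18, -20, -40] -> [-40, -20, -18, -4, 1, 6, 19] -> [-45, -25, -23, -9, -4, 1, 14] -> [14, 1, -4, -9, -23, -25, -45] -> [10, -3, -8, -13, -27, -29, -49] -> [6, -7, -12, -17, -31, -33, -53]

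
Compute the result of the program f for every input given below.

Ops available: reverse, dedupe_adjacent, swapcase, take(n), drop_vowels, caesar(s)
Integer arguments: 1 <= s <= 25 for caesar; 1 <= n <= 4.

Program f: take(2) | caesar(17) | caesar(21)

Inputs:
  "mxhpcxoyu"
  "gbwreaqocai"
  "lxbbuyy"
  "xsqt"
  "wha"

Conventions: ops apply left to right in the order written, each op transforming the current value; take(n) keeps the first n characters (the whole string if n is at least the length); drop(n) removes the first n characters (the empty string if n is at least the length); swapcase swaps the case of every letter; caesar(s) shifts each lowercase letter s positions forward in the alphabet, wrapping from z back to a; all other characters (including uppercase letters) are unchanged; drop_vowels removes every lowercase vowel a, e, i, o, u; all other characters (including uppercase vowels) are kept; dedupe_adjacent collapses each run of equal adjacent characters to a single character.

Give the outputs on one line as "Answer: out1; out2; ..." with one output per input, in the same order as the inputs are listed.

Execution, op by op:
  "mxhpcxoyu" -> "mx" -> "do" -> "yj"
  "gbwreaqocai" -> "gb" -> "xs" -> "sn"
  "lxbbuyy" -> "lx" -> "co" -> "xj"
  "xsqt" -> "xs" -> "oj" -> "je"
  "wha" -> "wh" -> "ny" -> "it"

"yj"; "sn"; "xj"; "je"; "it"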